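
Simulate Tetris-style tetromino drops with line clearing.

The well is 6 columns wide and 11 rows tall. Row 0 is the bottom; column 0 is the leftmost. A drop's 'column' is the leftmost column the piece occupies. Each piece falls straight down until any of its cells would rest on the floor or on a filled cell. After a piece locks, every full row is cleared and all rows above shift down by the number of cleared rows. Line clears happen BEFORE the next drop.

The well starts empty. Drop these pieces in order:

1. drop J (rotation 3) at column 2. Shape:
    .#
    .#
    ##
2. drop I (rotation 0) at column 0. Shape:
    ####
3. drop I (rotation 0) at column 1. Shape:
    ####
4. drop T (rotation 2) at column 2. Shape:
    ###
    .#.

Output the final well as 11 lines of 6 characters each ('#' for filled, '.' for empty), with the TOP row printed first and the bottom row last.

Answer: ......
......
......
......
..###.
...#..
.####.
####..
...#..
...#..
..##..

Derivation:
Drop 1: J rot3 at col 2 lands with bottom-row=0; cleared 0 line(s) (total 0); column heights now [0 0 1 3 0 0], max=3
Drop 2: I rot0 at col 0 lands with bottom-row=3; cleared 0 line(s) (total 0); column heights now [4 4 4 4 0 0], max=4
Drop 3: I rot0 at col 1 lands with bottom-row=4; cleared 0 line(s) (total 0); column heights now [4 5 5 5 5 0], max=5
Drop 4: T rot2 at col 2 lands with bottom-row=5; cleared 0 line(s) (total 0); column heights now [4 5 7 7 7 0], max=7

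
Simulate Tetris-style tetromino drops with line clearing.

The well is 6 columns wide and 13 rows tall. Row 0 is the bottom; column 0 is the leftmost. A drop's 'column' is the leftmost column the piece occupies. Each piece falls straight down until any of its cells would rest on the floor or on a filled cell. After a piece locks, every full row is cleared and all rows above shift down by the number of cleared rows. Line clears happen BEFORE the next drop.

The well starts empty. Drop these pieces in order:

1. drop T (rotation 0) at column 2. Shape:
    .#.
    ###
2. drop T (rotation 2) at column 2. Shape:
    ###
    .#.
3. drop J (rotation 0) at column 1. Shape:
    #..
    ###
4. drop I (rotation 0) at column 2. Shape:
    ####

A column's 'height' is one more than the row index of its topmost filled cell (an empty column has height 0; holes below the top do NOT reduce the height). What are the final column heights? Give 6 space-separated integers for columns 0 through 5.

Answer: 0 6 6 6 6 6

Derivation:
Drop 1: T rot0 at col 2 lands with bottom-row=0; cleared 0 line(s) (total 0); column heights now [0 0 1 2 1 0], max=2
Drop 2: T rot2 at col 2 lands with bottom-row=2; cleared 0 line(s) (total 0); column heights now [0 0 4 4 4 0], max=4
Drop 3: J rot0 at col 1 lands with bottom-row=4; cleared 0 line(s) (total 0); column heights now [0 6 5 5 4 0], max=6
Drop 4: I rot0 at col 2 lands with bottom-row=5; cleared 0 line(s) (total 0); column heights now [0 6 6 6 6 6], max=6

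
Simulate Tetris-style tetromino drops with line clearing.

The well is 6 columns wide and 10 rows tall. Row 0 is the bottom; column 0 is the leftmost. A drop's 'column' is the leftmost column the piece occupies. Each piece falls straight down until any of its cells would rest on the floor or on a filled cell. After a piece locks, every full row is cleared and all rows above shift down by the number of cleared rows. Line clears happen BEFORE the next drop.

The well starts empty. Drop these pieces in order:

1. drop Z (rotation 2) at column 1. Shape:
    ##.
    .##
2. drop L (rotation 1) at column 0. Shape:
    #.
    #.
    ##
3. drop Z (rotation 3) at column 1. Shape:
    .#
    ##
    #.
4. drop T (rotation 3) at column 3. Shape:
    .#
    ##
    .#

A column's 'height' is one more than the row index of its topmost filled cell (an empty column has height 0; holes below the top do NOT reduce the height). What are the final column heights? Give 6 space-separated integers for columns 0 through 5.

Answer: 5 5 6 2 3 0

Derivation:
Drop 1: Z rot2 at col 1 lands with bottom-row=0; cleared 0 line(s) (total 0); column heights now [0 2 2 1 0 0], max=2
Drop 2: L rot1 at col 0 lands with bottom-row=2; cleared 0 line(s) (total 0); column heights now [5 3 2 1 0 0], max=5
Drop 3: Z rot3 at col 1 lands with bottom-row=3; cleared 0 line(s) (total 0); column heights now [5 5 6 1 0 0], max=6
Drop 4: T rot3 at col 3 lands with bottom-row=0; cleared 0 line(s) (total 0); column heights now [5 5 6 2 3 0], max=6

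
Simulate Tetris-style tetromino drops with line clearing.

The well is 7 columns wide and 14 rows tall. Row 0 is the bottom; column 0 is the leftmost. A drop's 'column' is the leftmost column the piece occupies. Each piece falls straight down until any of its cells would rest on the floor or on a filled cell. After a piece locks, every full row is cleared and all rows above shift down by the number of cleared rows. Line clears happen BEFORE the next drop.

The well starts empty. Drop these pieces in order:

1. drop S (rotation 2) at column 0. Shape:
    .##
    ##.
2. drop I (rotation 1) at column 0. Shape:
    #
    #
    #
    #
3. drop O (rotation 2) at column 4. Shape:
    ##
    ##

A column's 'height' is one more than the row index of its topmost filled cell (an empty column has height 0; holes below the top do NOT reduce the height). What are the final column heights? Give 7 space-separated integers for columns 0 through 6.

Drop 1: S rot2 at col 0 lands with bottom-row=0; cleared 0 line(s) (total 0); column heights now [1 2 2 0 0 0 0], max=2
Drop 2: I rot1 at col 0 lands with bottom-row=1; cleared 0 line(s) (total 0); column heights now [5 2 2 0 0 0 0], max=5
Drop 3: O rot2 at col 4 lands with bottom-row=0; cleared 0 line(s) (total 0); column heights now [5 2 2 0 2 2 0], max=5

Answer: 5 2 2 0 2 2 0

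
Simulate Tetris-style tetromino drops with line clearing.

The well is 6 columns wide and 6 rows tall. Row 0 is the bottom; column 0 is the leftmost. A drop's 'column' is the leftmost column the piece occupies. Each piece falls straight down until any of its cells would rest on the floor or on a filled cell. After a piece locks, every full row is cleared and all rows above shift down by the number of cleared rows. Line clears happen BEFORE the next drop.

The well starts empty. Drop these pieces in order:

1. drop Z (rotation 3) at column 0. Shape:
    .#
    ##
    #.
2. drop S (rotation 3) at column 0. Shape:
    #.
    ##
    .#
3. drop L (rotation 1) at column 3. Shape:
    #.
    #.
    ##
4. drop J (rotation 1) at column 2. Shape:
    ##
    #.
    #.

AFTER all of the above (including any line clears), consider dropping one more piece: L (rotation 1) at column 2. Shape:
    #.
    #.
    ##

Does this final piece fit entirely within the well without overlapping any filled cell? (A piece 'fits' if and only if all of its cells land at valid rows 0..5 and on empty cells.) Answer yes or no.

Answer: no

Derivation:
Drop 1: Z rot3 at col 0 lands with bottom-row=0; cleared 0 line(s) (total 0); column heights now [2 3 0 0 0 0], max=3
Drop 2: S rot3 at col 0 lands with bottom-row=3; cleared 0 line(s) (total 0); column heights now [6 5 0 0 0 0], max=6
Drop 3: L rot1 at col 3 lands with bottom-row=0; cleared 0 line(s) (total 0); column heights now [6 5 0 3 1 0], max=6
Drop 4: J rot1 at col 2 lands with bottom-row=1; cleared 0 line(s) (total 0); column heights now [6 5 4 4 1 0], max=6
Test piece L rot1 at col 2 (width 2): heights before test = [6 5 4 4 1 0]; fits = False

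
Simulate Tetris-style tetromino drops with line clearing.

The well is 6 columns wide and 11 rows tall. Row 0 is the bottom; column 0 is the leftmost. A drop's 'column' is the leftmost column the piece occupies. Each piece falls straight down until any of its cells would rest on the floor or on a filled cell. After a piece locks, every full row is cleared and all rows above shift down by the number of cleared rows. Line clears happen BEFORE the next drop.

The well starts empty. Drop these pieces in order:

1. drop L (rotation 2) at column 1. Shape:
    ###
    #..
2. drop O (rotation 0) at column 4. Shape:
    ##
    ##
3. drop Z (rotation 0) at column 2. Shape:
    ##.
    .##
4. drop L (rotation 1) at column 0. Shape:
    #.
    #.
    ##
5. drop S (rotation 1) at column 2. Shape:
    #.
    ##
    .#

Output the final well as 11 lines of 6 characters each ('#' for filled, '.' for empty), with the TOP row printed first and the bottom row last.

Drop 1: L rot2 at col 1 lands with bottom-row=0; cleared 0 line(s) (total 0); column heights now [0 2 2 2 0 0], max=2
Drop 2: O rot0 at col 4 lands with bottom-row=0; cleared 0 line(s) (total 0); column heights now [0 2 2 2 2 2], max=2
Drop 3: Z rot0 at col 2 lands with bottom-row=2; cleared 0 line(s) (total 0); column heights now [0 2 4 4 3 2], max=4
Drop 4: L rot1 at col 0 lands with bottom-row=2; cleared 0 line(s) (total 0); column heights now [5 3 4 4 3 2], max=5
Drop 5: S rot1 at col 2 lands with bottom-row=4; cleared 0 line(s) (total 0); column heights now [5 3 7 6 3 2], max=7

Answer: ......
......
......
......
..#...
..##..
#..#..
#.##..
##.##.
.#####
.#..##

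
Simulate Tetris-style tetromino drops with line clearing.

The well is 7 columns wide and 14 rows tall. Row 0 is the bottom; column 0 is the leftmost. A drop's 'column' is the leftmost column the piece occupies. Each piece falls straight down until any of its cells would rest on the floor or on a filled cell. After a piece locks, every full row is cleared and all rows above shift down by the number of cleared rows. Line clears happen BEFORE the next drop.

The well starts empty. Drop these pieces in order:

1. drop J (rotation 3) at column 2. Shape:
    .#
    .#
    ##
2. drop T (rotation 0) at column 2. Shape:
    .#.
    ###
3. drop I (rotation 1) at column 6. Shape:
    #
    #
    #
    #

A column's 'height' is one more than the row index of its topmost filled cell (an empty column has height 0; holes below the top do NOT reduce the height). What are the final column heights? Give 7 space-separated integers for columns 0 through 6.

Drop 1: J rot3 at col 2 lands with bottom-row=0; cleared 0 line(s) (total 0); column heights now [0 0 1 3 0 0 0], max=3
Drop 2: T rot0 at col 2 lands with bottom-row=3; cleared 0 line(s) (total 0); column heights now [0 0 4 5 4 0 0], max=5
Drop 3: I rot1 at col 6 lands with bottom-row=0; cleared 0 line(s) (total 0); column heights now [0 0 4 5 4 0 4], max=5

Answer: 0 0 4 5 4 0 4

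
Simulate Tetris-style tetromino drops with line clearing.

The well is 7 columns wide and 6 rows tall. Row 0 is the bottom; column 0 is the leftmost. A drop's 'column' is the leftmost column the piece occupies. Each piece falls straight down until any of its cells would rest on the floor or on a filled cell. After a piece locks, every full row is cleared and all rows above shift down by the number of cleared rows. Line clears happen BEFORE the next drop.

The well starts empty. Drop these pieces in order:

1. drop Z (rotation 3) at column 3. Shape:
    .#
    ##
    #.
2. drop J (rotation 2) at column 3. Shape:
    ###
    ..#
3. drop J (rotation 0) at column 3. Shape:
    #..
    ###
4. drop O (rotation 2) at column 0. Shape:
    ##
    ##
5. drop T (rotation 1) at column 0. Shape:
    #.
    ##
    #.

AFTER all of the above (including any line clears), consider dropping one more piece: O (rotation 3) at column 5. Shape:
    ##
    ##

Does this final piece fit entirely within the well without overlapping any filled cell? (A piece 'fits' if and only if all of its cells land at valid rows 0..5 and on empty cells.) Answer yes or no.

Drop 1: Z rot3 at col 3 lands with bottom-row=0; cleared 0 line(s) (total 0); column heights now [0 0 0 2 3 0 0], max=3
Drop 2: J rot2 at col 3 lands with bottom-row=2; cleared 0 line(s) (total 0); column heights now [0 0 0 4 4 4 0], max=4
Drop 3: J rot0 at col 3 lands with bottom-row=4; cleared 0 line(s) (total 0); column heights now [0 0 0 6 5 5 0], max=6
Drop 4: O rot2 at col 0 lands with bottom-row=0; cleared 0 line(s) (total 0); column heights now [2 2 0 6 5 5 0], max=6
Drop 5: T rot1 at col 0 lands with bottom-row=2; cleared 0 line(s) (total 0); column heights now [5 4 0 6 5 5 0], max=6
Test piece O rot3 at col 5 (width 2): heights before test = [5 4 0 6 5 5 0]; fits = False

Answer: no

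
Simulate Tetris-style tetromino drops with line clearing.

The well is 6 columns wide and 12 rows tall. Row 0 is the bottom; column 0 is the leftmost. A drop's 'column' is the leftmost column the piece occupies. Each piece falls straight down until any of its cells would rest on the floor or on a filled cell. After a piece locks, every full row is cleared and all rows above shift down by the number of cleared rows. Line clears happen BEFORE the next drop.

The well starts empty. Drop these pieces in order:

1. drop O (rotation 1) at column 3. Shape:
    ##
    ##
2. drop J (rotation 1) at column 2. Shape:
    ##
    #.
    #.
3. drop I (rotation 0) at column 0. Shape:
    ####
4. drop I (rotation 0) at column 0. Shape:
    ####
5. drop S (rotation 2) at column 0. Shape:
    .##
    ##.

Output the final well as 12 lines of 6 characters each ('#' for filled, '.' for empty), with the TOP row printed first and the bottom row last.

Answer: ......
......
......
......
......
.##...
##....
####..
####..
..##..
..###.
..###.

Derivation:
Drop 1: O rot1 at col 3 lands with bottom-row=0; cleared 0 line(s) (total 0); column heights now [0 0 0 2 2 0], max=2
Drop 2: J rot1 at col 2 lands with bottom-row=0; cleared 0 line(s) (total 0); column heights now [0 0 3 3 2 0], max=3
Drop 3: I rot0 at col 0 lands with bottom-row=3; cleared 0 line(s) (total 0); column heights now [4 4 4 4 2 0], max=4
Drop 4: I rot0 at col 0 lands with bottom-row=4; cleared 0 line(s) (total 0); column heights now [5 5 5 5 2 0], max=5
Drop 5: S rot2 at col 0 lands with bottom-row=5; cleared 0 line(s) (total 0); column heights now [6 7 7 5 2 0], max=7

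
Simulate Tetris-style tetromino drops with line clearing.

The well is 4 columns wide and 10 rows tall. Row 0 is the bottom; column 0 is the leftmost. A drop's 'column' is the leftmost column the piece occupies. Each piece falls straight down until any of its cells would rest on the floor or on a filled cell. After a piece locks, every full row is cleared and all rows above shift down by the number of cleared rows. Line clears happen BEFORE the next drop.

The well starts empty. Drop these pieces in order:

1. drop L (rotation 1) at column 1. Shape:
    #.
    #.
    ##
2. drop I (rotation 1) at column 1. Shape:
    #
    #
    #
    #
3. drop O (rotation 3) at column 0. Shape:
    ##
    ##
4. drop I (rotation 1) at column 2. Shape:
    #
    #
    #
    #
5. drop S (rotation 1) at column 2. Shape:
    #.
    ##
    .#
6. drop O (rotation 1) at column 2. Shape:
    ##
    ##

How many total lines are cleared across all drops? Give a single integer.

Drop 1: L rot1 at col 1 lands with bottom-row=0; cleared 0 line(s) (total 0); column heights now [0 3 1 0], max=3
Drop 2: I rot1 at col 1 lands with bottom-row=3; cleared 0 line(s) (total 0); column heights now [0 7 1 0], max=7
Drop 3: O rot3 at col 0 lands with bottom-row=7; cleared 0 line(s) (total 0); column heights now [9 9 1 0], max=9
Drop 4: I rot1 at col 2 lands with bottom-row=1; cleared 0 line(s) (total 0); column heights now [9 9 5 0], max=9
Drop 5: S rot1 at col 2 lands with bottom-row=4; cleared 0 line(s) (total 0); column heights now [9 9 7 6], max=9
Drop 6: O rot1 at col 2 lands with bottom-row=7; cleared 2 line(s) (total 2); column heights now [0 7 7 6], max=7

Answer: 2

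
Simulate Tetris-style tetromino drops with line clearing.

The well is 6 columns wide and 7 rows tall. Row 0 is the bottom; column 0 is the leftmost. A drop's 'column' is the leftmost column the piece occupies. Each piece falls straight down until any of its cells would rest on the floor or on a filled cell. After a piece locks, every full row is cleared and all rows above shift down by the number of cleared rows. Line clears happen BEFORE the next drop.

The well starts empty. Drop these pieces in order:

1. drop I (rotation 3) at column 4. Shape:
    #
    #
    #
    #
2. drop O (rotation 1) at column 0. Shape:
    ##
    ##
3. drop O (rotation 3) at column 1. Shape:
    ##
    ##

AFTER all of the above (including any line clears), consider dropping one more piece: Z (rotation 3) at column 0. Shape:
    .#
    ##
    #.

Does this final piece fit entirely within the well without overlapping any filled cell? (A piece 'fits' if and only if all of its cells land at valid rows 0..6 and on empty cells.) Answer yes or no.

Drop 1: I rot3 at col 4 lands with bottom-row=0; cleared 0 line(s) (total 0); column heights now [0 0 0 0 4 0], max=4
Drop 2: O rot1 at col 0 lands with bottom-row=0; cleared 0 line(s) (total 0); column heights now [2 2 0 0 4 0], max=4
Drop 3: O rot3 at col 1 lands with bottom-row=2; cleared 0 line(s) (total 0); column heights now [2 4 4 0 4 0], max=4
Test piece Z rot3 at col 0 (width 2): heights before test = [2 4 4 0 4 0]; fits = True

Answer: yes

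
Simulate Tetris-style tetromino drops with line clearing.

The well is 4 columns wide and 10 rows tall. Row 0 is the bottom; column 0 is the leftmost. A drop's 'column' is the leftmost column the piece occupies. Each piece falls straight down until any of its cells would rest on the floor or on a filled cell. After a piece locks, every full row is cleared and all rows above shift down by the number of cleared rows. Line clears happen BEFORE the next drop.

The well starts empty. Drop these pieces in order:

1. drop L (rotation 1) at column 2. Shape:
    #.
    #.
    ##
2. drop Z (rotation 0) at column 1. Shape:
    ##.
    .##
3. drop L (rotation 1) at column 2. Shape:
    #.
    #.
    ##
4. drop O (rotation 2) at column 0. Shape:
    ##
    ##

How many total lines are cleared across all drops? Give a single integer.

Answer: 1

Derivation:
Drop 1: L rot1 at col 2 lands with bottom-row=0; cleared 0 line(s) (total 0); column heights now [0 0 3 1], max=3
Drop 2: Z rot0 at col 1 lands with bottom-row=3; cleared 0 line(s) (total 0); column heights now [0 5 5 4], max=5
Drop 3: L rot1 at col 2 lands with bottom-row=5; cleared 0 line(s) (total 0); column heights now [0 5 8 6], max=8
Drop 4: O rot2 at col 0 lands with bottom-row=5; cleared 1 line(s) (total 1); column heights now [6 6 7 4], max=7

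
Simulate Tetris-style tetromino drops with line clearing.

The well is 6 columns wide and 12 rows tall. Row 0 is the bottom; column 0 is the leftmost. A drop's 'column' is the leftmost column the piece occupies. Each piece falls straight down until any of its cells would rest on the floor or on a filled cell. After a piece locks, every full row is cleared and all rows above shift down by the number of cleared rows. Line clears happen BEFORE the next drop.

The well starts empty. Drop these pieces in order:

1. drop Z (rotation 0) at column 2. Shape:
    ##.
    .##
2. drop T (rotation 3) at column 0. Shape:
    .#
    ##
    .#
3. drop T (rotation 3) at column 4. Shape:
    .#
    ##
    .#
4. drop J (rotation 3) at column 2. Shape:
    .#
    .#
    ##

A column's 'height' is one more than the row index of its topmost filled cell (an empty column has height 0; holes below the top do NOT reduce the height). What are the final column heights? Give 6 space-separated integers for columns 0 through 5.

Drop 1: Z rot0 at col 2 lands with bottom-row=0; cleared 0 line(s) (total 0); column heights now [0 0 2 2 1 0], max=2
Drop 2: T rot3 at col 0 lands with bottom-row=0; cleared 0 line(s) (total 0); column heights now [2 3 2 2 1 0], max=3
Drop 3: T rot3 at col 4 lands with bottom-row=0; cleared 1 line(s) (total 1); column heights now [0 2 0 1 1 2], max=2
Drop 4: J rot3 at col 2 lands with bottom-row=1; cleared 0 line(s) (total 1); column heights now [0 2 2 4 1 2], max=4

Answer: 0 2 2 4 1 2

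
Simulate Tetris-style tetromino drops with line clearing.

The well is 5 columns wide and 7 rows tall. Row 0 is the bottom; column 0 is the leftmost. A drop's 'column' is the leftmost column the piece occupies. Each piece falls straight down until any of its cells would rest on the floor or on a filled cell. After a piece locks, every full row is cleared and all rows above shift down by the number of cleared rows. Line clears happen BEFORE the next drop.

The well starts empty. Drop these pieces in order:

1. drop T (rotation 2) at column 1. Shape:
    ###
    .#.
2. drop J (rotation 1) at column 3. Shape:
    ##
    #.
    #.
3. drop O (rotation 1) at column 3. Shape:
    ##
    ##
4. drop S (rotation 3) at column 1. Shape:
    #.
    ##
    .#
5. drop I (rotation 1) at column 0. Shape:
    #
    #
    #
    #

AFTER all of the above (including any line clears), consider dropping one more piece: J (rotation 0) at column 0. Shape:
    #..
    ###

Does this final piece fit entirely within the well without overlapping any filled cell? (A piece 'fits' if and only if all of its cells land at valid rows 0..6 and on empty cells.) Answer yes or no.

Answer: yes

Derivation:
Drop 1: T rot2 at col 1 lands with bottom-row=0; cleared 0 line(s) (total 0); column heights now [0 2 2 2 0], max=2
Drop 2: J rot1 at col 3 lands with bottom-row=2; cleared 0 line(s) (total 0); column heights now [0 2 2 5 5], max=5
Drop 3: O rot1 at col 3 lands with bottom-row=5; cleared 0 line(s) (total 0); column heights now [0 2 2 7 7], max=7
Drop 4: S rot3 at col 1 lands with bottom-row=2; cleared 0 line(s) (total 0); column heights now [0 5 4 7 7], max=7
Drop 5: I rot1 at col 0 lands with bottom-row=0; cleared 0 line(s) (total 0); column heights now [4 5 4 7 7], max=7
Test piece J rot0 at col 0 (width 3): heights before test = [4 5 4 7 7]; fits = True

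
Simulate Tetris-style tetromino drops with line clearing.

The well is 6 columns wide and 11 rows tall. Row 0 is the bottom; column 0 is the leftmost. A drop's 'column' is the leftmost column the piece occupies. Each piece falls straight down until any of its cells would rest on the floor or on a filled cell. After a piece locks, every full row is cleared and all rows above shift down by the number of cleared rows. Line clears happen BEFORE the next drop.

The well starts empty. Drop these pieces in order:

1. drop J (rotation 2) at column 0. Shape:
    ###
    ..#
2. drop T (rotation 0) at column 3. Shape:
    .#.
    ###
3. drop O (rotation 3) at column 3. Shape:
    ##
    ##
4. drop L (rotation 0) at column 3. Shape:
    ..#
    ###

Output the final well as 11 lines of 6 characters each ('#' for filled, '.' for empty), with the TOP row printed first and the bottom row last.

Drop 1: J rot2 at col 0 lands with bottom-row=0; cleared 0 line(s) (total 0); column heights now [2 2 2 0 0 0], max=2
Drop 2: T rot0 at col 3 lands with bottom-row=0; cleared 0 line(s) (total 0); column heights now [2 2 2 1 2 1], max=2
Drop 3: O rot3 at col 3 lands with bottom-row=2; cleared 0 line(s) (total 0); column heights now [2 2 2 4 4 1], max=4
Drop 4: L rot0 at col 3 lands with bottom-row=4; cleared 0 line(s) (total 0); column heights now [2 2 2 5 5 6], max=6

Answer: ......
......
......
......
......
.....#
...###
...##.
...##.
###.#.
..####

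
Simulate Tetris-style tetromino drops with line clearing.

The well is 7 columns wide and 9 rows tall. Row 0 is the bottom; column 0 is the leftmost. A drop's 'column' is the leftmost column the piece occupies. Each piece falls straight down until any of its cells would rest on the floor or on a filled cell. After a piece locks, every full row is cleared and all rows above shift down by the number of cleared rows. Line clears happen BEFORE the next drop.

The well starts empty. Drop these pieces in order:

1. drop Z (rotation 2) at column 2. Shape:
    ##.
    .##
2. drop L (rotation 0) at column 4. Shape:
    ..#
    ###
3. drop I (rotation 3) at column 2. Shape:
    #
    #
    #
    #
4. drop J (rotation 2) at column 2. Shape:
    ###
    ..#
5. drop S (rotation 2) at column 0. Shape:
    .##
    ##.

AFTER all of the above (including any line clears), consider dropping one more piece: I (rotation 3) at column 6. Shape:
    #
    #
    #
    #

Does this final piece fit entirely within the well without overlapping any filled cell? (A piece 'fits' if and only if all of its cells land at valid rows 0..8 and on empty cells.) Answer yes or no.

Answer: yes

Derivation:
Drop 1: Z rot2 at col 2 lands with bottom-row=0; cleared 0 line(s) (total 0); column heights now [0 0 2 2 1 0 0], max=2
Drop 2: L rot0 at col 4 lands with bottom-row=1; cleared 0 line(s) (total 0); column heights now [0 0 2 2 2 2 3], max=3
Drop 3: I rot3 at col 2 lands with bottom-row=2; cleared 0 line(s) (total 0); column heights now [0 0 6 2 2 2 3], max=6
Drop 4: J rot2 at col 2 lands with bottom-row=5; cleared 0 line(s) (total 0); column heights now [0 0 7 7 7 2 3], max=7
Drop 5: S rot2 at col 0 lands with bottom-row=6; cleared 0 line(s) (total 0); column heights now [7 8 8 7 7 2 3], max=8
Test piece I rot3 at col 6 (width 1): heights before test = [7 8 8 7 7 2 3]; fits = True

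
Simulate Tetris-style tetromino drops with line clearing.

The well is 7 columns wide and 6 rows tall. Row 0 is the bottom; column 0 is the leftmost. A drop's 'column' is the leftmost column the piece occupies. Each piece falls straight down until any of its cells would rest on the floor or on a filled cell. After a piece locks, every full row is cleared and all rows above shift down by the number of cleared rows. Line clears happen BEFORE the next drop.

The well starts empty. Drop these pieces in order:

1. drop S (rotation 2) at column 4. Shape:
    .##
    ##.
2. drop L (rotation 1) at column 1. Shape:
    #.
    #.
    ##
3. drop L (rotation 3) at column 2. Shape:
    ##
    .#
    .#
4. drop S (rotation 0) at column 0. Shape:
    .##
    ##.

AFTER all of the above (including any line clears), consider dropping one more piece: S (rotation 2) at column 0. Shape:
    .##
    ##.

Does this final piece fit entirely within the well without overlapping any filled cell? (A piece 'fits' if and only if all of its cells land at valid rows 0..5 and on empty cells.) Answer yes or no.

Drop 1: S rot2 at col 4 lands with bottom-row=0; cleared 0 line(s) (total 0); column heights now [0 0 0 0 1 2 2], max=2
Drop 2: L rot1 at col 1 lands with bottom-row=0; cleared 0 line(s) (total 0); column heights now [0 3 1 0 1 2 2], max=3
Drop 3: L rot3 at col 2 lands with bottom-row=0; cleared 0 line(s) (total 0); column heights now [0 3 3 3 1 2 2], max=3
Drop 4: S rot0 at col 0 lands with bottom-row=3; cleared 0 line(s) (total 0); column heights now [4 5 5 3 1 2 2], max=5
Test piece S rot2 at col 0 (width 3): heights before test = [4 5 5 3 1 2 2]; fits = False

Answer: no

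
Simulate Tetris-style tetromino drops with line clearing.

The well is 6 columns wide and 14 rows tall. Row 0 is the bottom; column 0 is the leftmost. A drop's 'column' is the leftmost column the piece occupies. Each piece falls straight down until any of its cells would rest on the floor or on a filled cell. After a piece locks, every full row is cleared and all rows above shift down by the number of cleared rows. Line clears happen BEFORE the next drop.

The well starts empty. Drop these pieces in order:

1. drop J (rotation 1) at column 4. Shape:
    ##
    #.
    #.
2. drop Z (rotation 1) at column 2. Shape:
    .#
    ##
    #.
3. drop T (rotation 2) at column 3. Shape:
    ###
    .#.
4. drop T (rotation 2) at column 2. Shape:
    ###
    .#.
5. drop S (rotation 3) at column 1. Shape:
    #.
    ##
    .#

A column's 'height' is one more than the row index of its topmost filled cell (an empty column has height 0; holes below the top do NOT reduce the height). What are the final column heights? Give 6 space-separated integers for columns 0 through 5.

Drop 1: J rot1 at col 4 lands with bottom-row=0; cleared 0 line(s) (total 0); column heights now [0 0 0 0 3 3], max=3
Drop 2: Z rot1 at col 2 lands with bottom-row=0; cleared 0 line(s) (total 0); column heights now [0 0 2 3 3 3], max=3
Drop 3: T rot2 at col 3 lands with bottom-row=3; cleared 0 line(s) (total 0); column heights now [0 0 2 5 5 5], max=5
Drop 4: T rot2 at col 2 lands with bottom-row=5; cleared 0 line(s) (total 0); column heights now [0 0 7 7 7 5], max=7
Drop 5: S rot3 at col 1 lands with bottom-row=7; cleared 0 line(s) (total 0); column heights now [0 10 9 7 7 5], max=10

Answer: 0 10 9 7 7 5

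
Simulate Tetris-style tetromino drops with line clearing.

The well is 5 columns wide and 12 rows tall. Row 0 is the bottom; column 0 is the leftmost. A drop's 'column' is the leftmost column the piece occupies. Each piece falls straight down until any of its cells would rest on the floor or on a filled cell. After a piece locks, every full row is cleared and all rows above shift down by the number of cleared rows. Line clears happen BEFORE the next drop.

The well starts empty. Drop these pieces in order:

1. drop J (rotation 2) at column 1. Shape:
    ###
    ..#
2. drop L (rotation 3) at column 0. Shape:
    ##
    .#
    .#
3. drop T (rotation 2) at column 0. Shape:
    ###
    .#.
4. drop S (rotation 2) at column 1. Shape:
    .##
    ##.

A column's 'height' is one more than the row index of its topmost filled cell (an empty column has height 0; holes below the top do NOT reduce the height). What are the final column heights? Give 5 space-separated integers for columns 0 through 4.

Answer: 7 8 9 9 0

Derivation:
Drop 1: J rot2 at col 1 lands with bottom-row=0; cleared 0 line(s) (total 0); column heights now [0 2 2 2 0], max=2
Drop 2: L rot3 at col 0 lands with bottom-row=2; cleared 0 line(s) (total 0); column heights now [5 5 2 2 0], max=5
Drop 3: T rot2 at col 0 lands with bottom-row=5; cleared 0 line(s) (total 0); column heights now [7 7 7 2 0], max=7
Drop 4: S rot2 at col 1 lands with bottom-row=7; cleared 0 line(s) (total 0); column heights now [7 8 9 9 0], max=9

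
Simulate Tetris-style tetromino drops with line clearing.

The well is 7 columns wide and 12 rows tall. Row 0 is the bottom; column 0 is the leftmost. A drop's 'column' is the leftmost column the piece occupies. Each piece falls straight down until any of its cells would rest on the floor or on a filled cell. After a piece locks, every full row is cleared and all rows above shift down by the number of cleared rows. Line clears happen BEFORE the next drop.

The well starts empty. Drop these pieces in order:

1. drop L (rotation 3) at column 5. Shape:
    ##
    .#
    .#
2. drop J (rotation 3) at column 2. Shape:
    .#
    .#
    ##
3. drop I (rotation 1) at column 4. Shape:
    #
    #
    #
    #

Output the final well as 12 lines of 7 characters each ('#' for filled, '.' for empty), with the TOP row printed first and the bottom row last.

Drop 1: L rot3 at col 5 lands with bottom-row=0; cleared 0 line(s) (total 0); column heights now [0 0 0 0 0 3 3], max=3
Drop 2: J rot3 at col 2 lands with bottom-row=0; cleared 0 line(s) (total 0); column heights now [0 0 1 3 0 3 3], max=3
Drop 3: I rot1 at col 4 lands with bottom-row=0; cleared 0 line(s) (total 0); column heights now [0 0 1 3 4 3 3], max=4

Answer: .......
.......
.......
.......
.......
.......
.......
.......
....#..
...####
...##.#
..###.#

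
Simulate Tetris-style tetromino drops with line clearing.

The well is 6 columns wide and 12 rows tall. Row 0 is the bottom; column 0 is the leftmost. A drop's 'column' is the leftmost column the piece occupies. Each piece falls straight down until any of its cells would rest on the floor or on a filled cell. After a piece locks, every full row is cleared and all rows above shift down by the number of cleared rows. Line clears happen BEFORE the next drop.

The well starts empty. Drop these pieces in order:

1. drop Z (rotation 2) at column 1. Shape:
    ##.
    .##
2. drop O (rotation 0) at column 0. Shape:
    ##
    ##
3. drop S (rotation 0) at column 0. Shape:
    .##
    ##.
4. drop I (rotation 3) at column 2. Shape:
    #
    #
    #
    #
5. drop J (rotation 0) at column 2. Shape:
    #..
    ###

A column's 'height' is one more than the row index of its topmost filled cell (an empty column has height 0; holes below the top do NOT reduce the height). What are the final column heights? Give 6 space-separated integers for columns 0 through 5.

Answer: 5 6 12 11 11 0

Derivation:
Drop 1: Z rot2 at col 1 lands with bottom-row=0; cleared 0 line(s) (total 0); column heights now [0 2 2 1 0 0], max=2
Drop 2: O rot0 at col 0 lands with bottom-row=2; cleared 0 line(s) (total 0); column heights now [4 4 2 1 0 0], max=4
Drop 3: S rot0 at col 0 lands with bottom-row=4; cleared 0 line(s) (total 0); column heights now [5 6 6 1 0 0], max=6
Drop 4: I rot3 at col 2 lands with bottom-row=6; cleared 0 line(s) (total 0); column heights now [5 6 10 1 0 0], max=10
Drop 5: J rot0 at col 2 lands with bottom-row=10; cleared 0 line(s) (total 0); column heights now [5 6 12 11 11 0], max=12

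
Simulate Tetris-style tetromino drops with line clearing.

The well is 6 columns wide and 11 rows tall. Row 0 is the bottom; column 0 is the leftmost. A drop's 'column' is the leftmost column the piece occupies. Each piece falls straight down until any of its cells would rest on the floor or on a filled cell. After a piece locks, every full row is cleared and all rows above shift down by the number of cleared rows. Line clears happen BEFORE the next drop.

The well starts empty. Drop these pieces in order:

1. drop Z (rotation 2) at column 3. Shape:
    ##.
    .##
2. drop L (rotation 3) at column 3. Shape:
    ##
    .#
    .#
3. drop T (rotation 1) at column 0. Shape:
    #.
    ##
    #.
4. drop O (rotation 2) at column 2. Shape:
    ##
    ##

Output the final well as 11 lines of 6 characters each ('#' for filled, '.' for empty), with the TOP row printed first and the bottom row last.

Drop 1: Z rot2 at col 3 lands with bottom-row=0; cleared 0 line(s) (total 0); column heights now [0 0 0 2 2 1], max=2
Drop 2: L rot3 at col 3 lands with bottom-row=2; cleared 0 line(s) (total 0); column heights now [0 0 0 5 5 1], max=5
Drop 3: T rot1 at col 0 lands with bottom-row=0; cleared 0 line(s) (total 0); column heights now [3 2 0 5 5 1], max=5
Drop 4: O rot2 at col 2 lands with bottom-row=5; cleared 0 line(s) (total 0); column heights now [3 2 7 7 5 1], max=7

Answer: ......
......
......
......
..##..
..##..
...##.
....#.
#...#.
##.##.
#...##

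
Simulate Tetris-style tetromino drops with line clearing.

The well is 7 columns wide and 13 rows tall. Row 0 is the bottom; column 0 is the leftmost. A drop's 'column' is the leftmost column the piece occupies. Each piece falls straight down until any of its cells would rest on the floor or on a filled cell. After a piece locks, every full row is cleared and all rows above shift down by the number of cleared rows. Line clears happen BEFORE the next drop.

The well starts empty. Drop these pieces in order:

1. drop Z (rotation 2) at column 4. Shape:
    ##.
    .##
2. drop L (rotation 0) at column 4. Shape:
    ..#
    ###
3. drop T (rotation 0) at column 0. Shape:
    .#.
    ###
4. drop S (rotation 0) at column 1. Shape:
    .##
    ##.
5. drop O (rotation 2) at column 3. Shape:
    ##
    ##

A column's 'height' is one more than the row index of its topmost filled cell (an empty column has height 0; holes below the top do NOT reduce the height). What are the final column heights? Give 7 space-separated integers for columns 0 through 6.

Drop 1: Z rot2 at col 4 lands with bottom-row=0; cleared 0 line(s) (total 0); column heights now [0 0 0 0 2 2 1], max=2
Drop 2: L rot0 at col 4 lands with bottom-row=2; cleared 0 line(s) (total 0); column heights now [0 0 0 0 3 3 4], max=4
Drop 3: T rot0 at col 0 lands with bottom-row=0; cleared 0 line(s) (total 0); column heights now [1 2 1 0 3 3 4], max=4
Drop 4: S rot0 at col 1 lands with bottom-row=2; cleared 0 line(s) (total 0); column heights now [1 3 4 4 3 3 4], max=4
Drop 5: O rot2 at col 3 lands with bottom-row=4; cleared 0 line(s) (total 0); column heights now [1 3 4 6 6 3 4], max=6

Answer: 1 3 4 6 6 3 4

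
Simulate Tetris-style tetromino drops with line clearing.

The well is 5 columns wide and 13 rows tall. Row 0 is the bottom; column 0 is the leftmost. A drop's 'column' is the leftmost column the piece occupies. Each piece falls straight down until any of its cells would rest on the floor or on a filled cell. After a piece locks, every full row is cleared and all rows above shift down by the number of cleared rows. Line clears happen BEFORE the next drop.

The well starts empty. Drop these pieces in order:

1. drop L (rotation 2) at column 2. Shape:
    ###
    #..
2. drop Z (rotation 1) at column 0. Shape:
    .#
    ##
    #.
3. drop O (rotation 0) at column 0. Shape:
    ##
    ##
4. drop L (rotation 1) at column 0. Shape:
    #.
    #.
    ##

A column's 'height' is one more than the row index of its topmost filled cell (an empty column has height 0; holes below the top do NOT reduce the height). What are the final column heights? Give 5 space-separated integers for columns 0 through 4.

Answer: 7 5 1 0 0

Derivation:
Drop 1: L rot2 at col 2 lands with bottom-row=0; cleared 0 line(s) (total 0); column heights now [0 0 2 2 2], max=2
Drop 2: Z rot1 at col 0 lands with bottom-row=0; cleared 1 line(s) (total 1); column heights now [1 2 1 0 0], max=2
Drop 3: O rot0 at col 0 lands with bottom-row=2; cleared 0 line(s) (total 1); column heights now [4 4 1 0 0], max=4
Drop 4: L rot1 at col 0 lands with bottom-row=4; cleared 0 line(s) (total 1); column heights now [7 5 1 0 0], max=7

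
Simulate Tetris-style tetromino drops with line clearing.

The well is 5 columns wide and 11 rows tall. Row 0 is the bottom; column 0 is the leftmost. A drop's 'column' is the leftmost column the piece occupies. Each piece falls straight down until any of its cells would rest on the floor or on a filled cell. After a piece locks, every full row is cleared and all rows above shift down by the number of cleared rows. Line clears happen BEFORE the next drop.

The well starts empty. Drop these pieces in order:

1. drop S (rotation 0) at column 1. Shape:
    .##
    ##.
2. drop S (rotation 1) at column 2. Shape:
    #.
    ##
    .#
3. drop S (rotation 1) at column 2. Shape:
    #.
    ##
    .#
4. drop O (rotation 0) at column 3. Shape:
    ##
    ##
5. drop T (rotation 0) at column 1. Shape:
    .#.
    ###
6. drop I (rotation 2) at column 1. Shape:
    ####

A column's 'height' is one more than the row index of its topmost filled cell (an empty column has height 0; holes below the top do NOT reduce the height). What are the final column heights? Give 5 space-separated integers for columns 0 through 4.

Answer: 0 11 11 11 11

Derivation:
Drop 1: S rot0 at col 1 lands with bottom-row=0; cleared 0 line(s) (total 0); column heights now [0 1 2 2 0], max=2
Drop 2: S rot1 at col 2 lands with bottom-row=2; cleared 0 line(s) (total 0); column heights now [0 1 5 4 0], max=5
Drop 3: S rot1 at col 2 lands with bottom-row=4; cleared 0 line(s) (total 0); column heights now [0 1 7 6 0], max=7
Drop 4: O rot0 at col 3 lands with bottom-row=6; cleared 0 line(s) (total 0); column heights now [0 1 7 8 8], max=8
Drop 5: T rot0 at col 1 lands with bottom-row=8; cleared 0 line(s) (total 0); column heights now [0 9 10 9 8], max=10
Drop 6: I rot2 at col 1 lands with bottom-row=10; cleared 0 line(s) (total 0); column heights now [0 11 11 11 11], max=11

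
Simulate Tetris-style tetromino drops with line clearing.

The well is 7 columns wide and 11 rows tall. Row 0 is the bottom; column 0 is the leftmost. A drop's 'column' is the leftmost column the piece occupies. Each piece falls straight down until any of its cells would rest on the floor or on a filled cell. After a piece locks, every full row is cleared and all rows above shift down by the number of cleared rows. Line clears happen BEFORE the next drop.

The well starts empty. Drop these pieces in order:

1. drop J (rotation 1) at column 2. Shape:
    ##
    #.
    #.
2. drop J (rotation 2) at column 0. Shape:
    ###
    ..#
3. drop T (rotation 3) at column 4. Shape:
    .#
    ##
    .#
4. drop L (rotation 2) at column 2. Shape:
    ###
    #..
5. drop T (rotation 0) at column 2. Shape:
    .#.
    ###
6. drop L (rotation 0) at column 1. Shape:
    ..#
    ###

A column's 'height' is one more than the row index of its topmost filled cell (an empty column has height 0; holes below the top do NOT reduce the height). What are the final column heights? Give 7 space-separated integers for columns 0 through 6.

Drop 1: J rot1 at col 2 lands with bottom-row=0; cleared 0 line(s) (total 0); column heights now [0 0 3 3 0 0 0], max=3
Drop 2: J rot2 at col 0 lands with bottom-row=3; cleared 0 line(s) (total 0); column heights now [5 5 5 3 0 0 0], max=5
Drop 3: T rot3 at col 4 lands with bottom-row=0; cleared 0 line(s) (total 0); column heights now [5 5 5 3 2 3 0], max=5
Drop 4: L rot2 at col 2 lands with bottom-row=5; cleared 0 line(s) (total 0); column heights now [5 5 7 7 7 3 0], max=7
Drop 5: T rot0 at col 2 lands with bottom-row=7; cleared 0 line(s) (total 0); column heights now [5 5 8 9 8 3 0], max=9
Drop 6: L rot0 at col 1 lands with bottom-row=9; cleared 0 line(s) (total 0); column heights now [5 10 10 11 8 3 0], max=11

Answer: 5 10 10 11 8 3 0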